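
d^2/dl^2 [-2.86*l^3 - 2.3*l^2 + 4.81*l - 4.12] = -17.16*l - 4.6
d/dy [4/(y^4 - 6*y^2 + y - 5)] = 4*(-4*y^3 + 12*y - 1)/(y^4 - 6*y^2 + y - 5)^2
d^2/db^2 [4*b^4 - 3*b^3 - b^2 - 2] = 48*b^2 - 18*b - 2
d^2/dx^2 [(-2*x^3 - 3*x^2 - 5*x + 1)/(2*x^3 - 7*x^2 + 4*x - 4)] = 2*(-40*x^6 - 12*x^5 + 210*x^4 - 545*x^3 + 279*x^2 + 264*x - 140)/(8*x^9 - 84*x^8 + 342*x^7 - 727*x^6 + 1020*x^5 - 1116*x^4 + 832*x^3 - 528*x^2 + 192*x - 64)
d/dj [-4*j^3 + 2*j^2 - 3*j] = -12*j^2 + 4*j - 3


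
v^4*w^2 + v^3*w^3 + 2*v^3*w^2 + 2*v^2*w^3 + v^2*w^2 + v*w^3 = v*(v + w)*(v*w + w)^2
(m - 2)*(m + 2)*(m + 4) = m^3 + 4*m^2 - 4*m - 16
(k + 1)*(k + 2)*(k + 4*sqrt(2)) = k^3 + 3*k^2 + 4*sqrt(2)*k^2 + 2*k + 12*sqrt(2)*k + 8*sqrt(2)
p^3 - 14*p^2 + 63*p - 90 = (p - 6)*(p - 5)*(p - 3)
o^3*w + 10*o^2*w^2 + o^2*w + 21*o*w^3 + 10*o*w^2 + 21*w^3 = (o + 3*w)*(o + 7*w)*(o*w + w)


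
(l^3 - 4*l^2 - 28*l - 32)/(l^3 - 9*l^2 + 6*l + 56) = (l^2 - 6*l - 16)/(l^2 - 11*l + 28)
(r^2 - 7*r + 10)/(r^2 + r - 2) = (r^2 - 7*r + 10)/(r^2 + r - 2)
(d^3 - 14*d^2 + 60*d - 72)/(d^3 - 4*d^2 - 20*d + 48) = (d - 6)/(d + 4)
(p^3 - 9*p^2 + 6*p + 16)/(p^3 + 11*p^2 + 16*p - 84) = (p^2 - 7*p - 8)/(p^2 + 13*p + 42)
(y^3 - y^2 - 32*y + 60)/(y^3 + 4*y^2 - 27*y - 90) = (y - 2)/(y + 3)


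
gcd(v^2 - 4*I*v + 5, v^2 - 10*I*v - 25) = v - 5*I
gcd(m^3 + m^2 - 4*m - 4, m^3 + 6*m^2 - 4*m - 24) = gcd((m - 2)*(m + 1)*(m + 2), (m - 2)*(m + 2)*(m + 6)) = m^2 - 4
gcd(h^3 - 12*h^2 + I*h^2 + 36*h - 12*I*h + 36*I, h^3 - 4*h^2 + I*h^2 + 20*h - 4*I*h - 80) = 1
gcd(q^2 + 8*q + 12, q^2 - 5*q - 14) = q + 2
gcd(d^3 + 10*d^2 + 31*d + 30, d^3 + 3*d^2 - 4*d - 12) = d^2 + 5*d + 6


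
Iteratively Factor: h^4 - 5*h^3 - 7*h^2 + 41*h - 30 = (h + 3)*(h^3 - 8*h^2 + 17*h - 10) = (h - 1)*(h + 3)*(h^2 - 7*h + 10) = (h - 2)*(h - 1)*(h + 3)*(h - 5)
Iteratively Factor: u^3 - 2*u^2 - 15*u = (u)*(u^2 - 2*u - 15) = u*(u + 3)*(u - 5)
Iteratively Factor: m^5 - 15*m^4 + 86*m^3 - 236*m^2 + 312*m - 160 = (m - 2)*(m^4 - 13*m^3 + 60*m^2 - 116*m + 80) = (m - 5)*(m - 2)*(m^3 - 8*m^2 + 20*m - 16) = (m - 5)*(m - 2)^2*(m^2 - 6*m + 8) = (m - 5)*(m - 4)*(m - 2)^2*(m - 2)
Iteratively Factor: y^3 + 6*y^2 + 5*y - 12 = (y + 4)*(y^2 + 2*y - 3) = (y + 3)*(y + 4)*(y - 1)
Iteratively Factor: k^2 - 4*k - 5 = (k + 1)*(k - 5)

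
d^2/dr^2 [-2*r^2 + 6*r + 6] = -4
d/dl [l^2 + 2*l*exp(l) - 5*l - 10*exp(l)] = 2*l*exp(l) + 2*l - 8*exp(l) - 5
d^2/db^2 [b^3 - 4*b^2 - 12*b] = 6*b - 8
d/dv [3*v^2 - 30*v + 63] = 6*v - 30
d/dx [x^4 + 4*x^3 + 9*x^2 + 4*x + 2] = 4*x^3 + 12*x^2 + 18*x + 4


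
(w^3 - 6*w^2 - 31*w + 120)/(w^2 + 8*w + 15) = (w^2 - 11*w + 24)/(w + 3)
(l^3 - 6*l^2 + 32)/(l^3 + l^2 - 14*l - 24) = (l - 4)/(l + 3)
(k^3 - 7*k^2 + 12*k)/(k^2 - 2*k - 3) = k*(k - 4)/(k + 1)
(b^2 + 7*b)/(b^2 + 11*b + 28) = b/(b + 4)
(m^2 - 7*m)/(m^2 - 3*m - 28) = m/(m + 4)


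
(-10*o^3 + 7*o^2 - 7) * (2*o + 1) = -20*o^4 + 4*o^3 + 7*o^2 - 14*o - 7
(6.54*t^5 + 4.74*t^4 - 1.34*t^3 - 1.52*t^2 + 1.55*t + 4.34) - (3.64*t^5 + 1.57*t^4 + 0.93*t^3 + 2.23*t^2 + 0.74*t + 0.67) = 2.9*t^5 + 3.17*t^4 - 2.27*t^3 - 3.75*t^2 + 0.81*t + 3.67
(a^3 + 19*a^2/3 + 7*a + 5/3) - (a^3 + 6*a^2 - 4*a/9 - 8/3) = a^2/3 + 67*a/9 + 13/3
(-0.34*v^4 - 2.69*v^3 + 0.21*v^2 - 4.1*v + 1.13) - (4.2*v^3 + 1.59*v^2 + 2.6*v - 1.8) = -0.34*v^4 - 6.89*v^3 - 1.38*v^2 - 6.7*v + 2.93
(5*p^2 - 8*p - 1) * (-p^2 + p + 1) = -5*p^4 + 13*p^3 - 2*p^2 - 9*p - 1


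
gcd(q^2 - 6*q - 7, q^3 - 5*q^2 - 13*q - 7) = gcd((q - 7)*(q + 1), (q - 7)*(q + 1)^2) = q^2 - 6*q - 7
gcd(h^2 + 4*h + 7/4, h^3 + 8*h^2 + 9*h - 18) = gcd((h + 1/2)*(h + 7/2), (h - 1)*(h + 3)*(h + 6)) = 1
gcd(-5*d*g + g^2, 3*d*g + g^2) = g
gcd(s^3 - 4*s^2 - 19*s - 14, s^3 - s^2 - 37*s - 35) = s^2 - 6*s - 7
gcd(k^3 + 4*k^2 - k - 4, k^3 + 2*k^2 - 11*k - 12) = k^2 + 5*k + 4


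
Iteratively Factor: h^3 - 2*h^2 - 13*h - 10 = (h + 2)*(h^2 - 4*h - 5) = (h - 5)*(h + 2)*(h + 1)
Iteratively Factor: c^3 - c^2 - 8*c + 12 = (c - 2)*(c^2 + c - 6) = (c - 2)*(c + 3)*(c - 2)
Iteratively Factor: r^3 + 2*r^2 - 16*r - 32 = (r + 4)*(r^2 - 2*r - 8) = (r + 2)*(r + 4)*(r - 4)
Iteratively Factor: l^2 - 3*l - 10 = (l + 2)*(l - 5)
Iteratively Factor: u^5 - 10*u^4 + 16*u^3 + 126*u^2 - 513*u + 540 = (u - 3)*(u^4 - 7*u^3 - 5*u^2 + 111*u - 180) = (u - 3)*(u + 4)*(u^3 - 11*u^2 + 39*u - 45) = (u - 3)^2*(u + 4)*(u^2 - 8*u + 15) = (u - 3)^3*(u + 4)*(u - 5)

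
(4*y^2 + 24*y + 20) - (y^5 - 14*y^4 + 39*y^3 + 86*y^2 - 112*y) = -y^5 + 14*y^4 - 39*y^3 - 82*y^2 + 136*y + 20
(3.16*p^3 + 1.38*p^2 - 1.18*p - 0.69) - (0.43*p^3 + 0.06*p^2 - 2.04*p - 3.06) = 2.73*p^3 + 1.32*p^2 + 0.86*p + 2.37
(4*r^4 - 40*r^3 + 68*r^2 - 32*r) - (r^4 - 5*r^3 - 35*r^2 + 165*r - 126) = 3*r^4 - 35*r^3 + 103*r^2 - 197*r + 126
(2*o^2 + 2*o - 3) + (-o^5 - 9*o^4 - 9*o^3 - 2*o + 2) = -o^5 - 9*o^4 - 9*o^3 + 2*o^2 - 1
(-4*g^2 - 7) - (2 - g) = -4*g^2 + g - 9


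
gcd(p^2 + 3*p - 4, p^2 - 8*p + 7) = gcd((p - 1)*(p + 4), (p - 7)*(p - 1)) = p - 1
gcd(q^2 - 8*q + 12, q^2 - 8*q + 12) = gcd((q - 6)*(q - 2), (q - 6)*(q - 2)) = q^2 - 8*q + 12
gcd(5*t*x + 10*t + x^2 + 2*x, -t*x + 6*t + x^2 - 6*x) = 1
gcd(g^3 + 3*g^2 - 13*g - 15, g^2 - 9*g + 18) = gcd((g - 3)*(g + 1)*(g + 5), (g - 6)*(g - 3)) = g - 3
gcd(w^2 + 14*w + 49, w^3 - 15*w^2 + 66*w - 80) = 1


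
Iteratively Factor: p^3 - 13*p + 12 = (p - 3)*(p^2 + 3*p - 4) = (p - 3)*(p - 1)*(p + 4)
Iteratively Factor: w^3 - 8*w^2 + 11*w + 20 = (w - 4)*(w^2 - 4*w - 5) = (w - 5)*(w - 4)*(w + 1)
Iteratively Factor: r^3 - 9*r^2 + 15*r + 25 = (r - 5)*(r^2 - 4*r - 5) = (r - 5)*(r + 1)*(r - 5)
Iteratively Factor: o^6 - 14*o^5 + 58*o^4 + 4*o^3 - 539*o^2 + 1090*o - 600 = (o - 2)*(o^5 - 12*o^4 + 34*o^3 + 72*o^2 - 395*o + 300) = (o - 2)*(o + 3)*(o^4 - 15*o^3 + 79*o^2 - 165*o + 100) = (o - 5)*(o - 2)*(o + 3)*(o^3 - 10*o^2 + 29*o - 20) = (o - 5)^2*(o - 2)*(o + 3)*(o^2 - 5*o + 4) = (o - 5)^2*(o - 4)*(o - 2)*(o + 3)*(o - 1)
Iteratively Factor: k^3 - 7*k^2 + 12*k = (k - 4)*(k^2 - 3*k) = (k - 4)*(k - 3)*(k)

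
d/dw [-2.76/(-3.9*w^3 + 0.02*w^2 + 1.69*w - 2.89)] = (-32.292*w^2 + 0.1104*w + 4.6644)/(3.9*w^3 - 0.02*w^2 - 1.69*w + 2.89)^2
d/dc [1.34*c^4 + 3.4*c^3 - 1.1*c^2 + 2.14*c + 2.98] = 5.36*c^3 + 10.2*c^2 - 2.2*c + 2.14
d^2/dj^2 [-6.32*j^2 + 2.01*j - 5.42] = -12.6400000000000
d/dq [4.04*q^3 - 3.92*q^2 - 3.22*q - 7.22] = 12.12*q^2 - 7.84*q - 3.22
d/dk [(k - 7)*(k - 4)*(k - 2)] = 3*k^2 - 26*k + 50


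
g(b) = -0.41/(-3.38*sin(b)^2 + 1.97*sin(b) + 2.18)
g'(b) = -0.41*(6.76*sin(b)*cos(b) - 1.97*cos(b))/(-3.38*sin(b)^2 + 1.97*sin(b) + 2.18)^2 = (0.8077 - 2.7716*sin(b))*cos(b)/(-3.38*sin(b)^2 + 1.97*sin(b) + 2.18)^2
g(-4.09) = -0.26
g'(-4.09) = 0.35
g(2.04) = -0.33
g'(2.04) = 0.48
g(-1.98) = 0.17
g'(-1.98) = -0.22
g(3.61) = -0.68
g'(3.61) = -5.07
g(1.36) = -0.47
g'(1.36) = -0.52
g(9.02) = -0.17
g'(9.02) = 0.04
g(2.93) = -0.17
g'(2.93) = -0.04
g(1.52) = -0.53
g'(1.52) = -0.17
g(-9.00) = -0.52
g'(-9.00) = -2.82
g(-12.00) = -0.18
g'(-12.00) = -0.11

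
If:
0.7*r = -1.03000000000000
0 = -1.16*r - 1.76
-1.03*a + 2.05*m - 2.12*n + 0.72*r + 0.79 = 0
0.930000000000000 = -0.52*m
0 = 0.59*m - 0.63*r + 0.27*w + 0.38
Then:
No Solution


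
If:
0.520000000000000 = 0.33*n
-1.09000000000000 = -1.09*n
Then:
No Solution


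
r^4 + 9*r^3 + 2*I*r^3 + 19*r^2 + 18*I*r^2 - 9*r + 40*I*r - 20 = (r + 4)*(r + 5)*(r + I)^2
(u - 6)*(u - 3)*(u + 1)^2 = u^4 - 7*u^3 + u^2 + 27*u + 18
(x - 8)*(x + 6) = x^2 - 2*x - 48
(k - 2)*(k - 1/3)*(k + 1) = k^3 - 4*k^2/3 - 5*k/3 + 2/3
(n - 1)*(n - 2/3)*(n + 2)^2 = n^4 + 7*n^3/3 - 2*n^2 - 4*n + 8/3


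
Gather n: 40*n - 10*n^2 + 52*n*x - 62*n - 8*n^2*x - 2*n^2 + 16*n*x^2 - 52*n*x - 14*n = n^2*(-8*x - 12) + n*(16*x^2 - 36)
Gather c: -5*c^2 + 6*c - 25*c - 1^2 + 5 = -5*c^2 - 19*c + 4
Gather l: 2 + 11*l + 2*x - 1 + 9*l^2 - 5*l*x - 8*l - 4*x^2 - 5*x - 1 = 9*l^2 + l*(3 - 5*x) - 4*x^2 - 3*x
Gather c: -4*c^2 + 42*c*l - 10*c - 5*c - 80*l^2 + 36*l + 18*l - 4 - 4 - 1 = -4*c^2 + c*(42*l - 15) - 80*l^2 + 54*l - 9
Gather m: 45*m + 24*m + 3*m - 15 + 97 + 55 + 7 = 72*m + 144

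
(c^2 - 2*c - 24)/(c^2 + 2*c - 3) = (c^2 - 2*c - 24)/(c^2 + 2*c - 3)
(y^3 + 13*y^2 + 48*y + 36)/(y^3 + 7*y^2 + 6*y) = (y + 6)/y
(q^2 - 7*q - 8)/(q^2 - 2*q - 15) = (-q^2 + 7*q + 8)/(-q^2 + 2*q + 15)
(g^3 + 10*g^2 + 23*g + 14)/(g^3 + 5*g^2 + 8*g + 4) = (g + 7)/(g + 2)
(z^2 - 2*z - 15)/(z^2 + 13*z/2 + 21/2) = 2*(z - 5)/(2*z + 7)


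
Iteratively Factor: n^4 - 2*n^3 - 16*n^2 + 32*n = (n - 2)*(n^3 - 16*n) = n*(n - 2)*(n^2 - 16) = n*(n - 4)*(n - 2)*(n + 4)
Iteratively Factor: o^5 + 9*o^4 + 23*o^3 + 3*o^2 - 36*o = (o + 4)*(o^4 + 5*o^3 + 3*o^2 - 9*o) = (o + 3)*(o + 4)*(o^3 + 2*o^2 - 3*o) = (o + 3)^2*(o + 4)*(o^2 - o) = (o - 1)*(o + 3)^2*(o + 4)*(o)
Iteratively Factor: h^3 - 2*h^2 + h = (h - 1)*(h^2 - h) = (h - 1)^2*(h)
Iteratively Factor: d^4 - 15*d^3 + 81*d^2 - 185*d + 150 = (d - 5)*(d^3 - 10*d^2 + 31*d - 30) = (d - 5)*(d - 3)*(d^2 - 7*d + 10) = (d - 5)^2*(d - 3)*(d - 2)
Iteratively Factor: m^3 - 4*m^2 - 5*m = (m + 1)*(m^2 - 5*m) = m*(m + 1)*(m - 5)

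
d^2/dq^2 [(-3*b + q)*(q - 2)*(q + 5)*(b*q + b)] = 2*b*(-9*b*q - 12*b + 6*q^2 + 12*q - 7)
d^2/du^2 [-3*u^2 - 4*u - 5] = -6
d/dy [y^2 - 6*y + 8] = 2*y - 6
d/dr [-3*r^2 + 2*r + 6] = 2 - 6*r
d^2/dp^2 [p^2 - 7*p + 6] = 2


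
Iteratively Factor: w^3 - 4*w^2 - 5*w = (w - 5)*(w^2 + w) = (w - 5)*(w + 1)*(w)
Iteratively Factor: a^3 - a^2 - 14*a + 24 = (a + 4)*(a^2 - 5*a + 6) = (a - 2)*(a + 4)*(a - 3)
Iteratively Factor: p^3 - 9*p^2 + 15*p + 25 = (p - 5)*(p^2 - 4*p - 5) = (p - 5)^2*(p + 1)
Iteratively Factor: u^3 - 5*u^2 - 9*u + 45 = (u - 5)*(u^2 - 9) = (u - 5)*(u + 3)*(u - 3)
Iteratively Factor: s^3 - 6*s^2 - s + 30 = (s - 3)*(s^2 - 3*s - 10) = (s - 5)*(s - 3)*(s + 2)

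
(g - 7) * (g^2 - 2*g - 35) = g^3 - 9*g^2 - 21*g + 245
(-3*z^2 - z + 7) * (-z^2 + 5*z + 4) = 3*z^4 - 14*z^3 - 24*z^2 + 31*z + 28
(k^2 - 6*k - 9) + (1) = k^2 - 6*k - 8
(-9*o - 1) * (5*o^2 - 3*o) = -45*o^3 + 22*o^2 + 3*o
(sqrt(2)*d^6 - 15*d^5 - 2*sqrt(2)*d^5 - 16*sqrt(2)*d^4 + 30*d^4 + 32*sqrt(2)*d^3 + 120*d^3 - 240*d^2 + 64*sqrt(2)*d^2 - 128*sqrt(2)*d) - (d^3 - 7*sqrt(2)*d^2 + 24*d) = sqrt(2)*d^6 - 15*d^5 - 2*sqrt(2)*d^5 - 16*sqrt(2)*d^4 + 30*d^4 + 32*sqrt(2)*d^3 + 119*d^3 - 240*d^2 + 71*sqrt(2)*d^2 - 128*sqrt(2)*d - 24*d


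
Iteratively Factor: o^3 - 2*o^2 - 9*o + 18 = (o + 3)*(o^2 - 5*o + 6) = (o - 3)*(o + 3)*(o - 2)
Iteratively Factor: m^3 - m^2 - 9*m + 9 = (m - 1)*(m^2 - 9) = (m - 3)*(m - 1)*(m + 3)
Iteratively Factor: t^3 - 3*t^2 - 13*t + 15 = (t + 3)*(t^2 - 6*t + 5) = (t - 1)*(t + 3)*(t - 5)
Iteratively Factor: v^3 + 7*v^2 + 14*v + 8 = (v + 1)*(v^2 + 6*v + 8) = (v + 1)*(v + 4)*(v + 2)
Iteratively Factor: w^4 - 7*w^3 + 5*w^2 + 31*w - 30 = (w + 2)*(w^3 - 9*w^2 + 23*w - 15) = (w - 1)*(w + 2)*(w^2 - 8*w + 15) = (w - 5)*(w - 1)*(w + 2)*(w - 3)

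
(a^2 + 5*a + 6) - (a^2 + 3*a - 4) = 2*a + 10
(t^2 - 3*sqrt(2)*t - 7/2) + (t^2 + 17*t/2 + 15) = 2*t^2 - 3*sqrt(2)*t + 17*t/2 + 23/2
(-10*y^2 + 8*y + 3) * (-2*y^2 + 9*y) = 20*y^4 - 106*y^3 + 66*y^2 + 27*y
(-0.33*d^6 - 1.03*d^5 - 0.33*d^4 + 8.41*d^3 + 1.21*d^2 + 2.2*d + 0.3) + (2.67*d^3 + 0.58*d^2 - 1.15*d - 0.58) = -0.33*d^6 - 1.03*d^5 - 0.33*d^4 + 11.08*d^3 + 1.79*d^2 + 1.05*d - 0.28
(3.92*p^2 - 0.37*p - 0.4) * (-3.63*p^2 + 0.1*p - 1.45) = -14.2296*p^4 + 1.7351*p^3 - 4.269*p^2 + 0.4965*p + 0.58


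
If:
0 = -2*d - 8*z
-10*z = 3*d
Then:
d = 0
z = 0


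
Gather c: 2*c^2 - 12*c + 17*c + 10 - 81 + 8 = 2*c^2 + 5*c - 63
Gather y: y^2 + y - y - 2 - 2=y^2 - 4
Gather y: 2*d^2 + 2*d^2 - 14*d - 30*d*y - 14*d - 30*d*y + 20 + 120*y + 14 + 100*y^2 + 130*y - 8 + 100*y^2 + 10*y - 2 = 4*d^2 - 28*d + 200*y^2 + y*(260 - 60*d) + 24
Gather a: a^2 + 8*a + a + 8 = a^2 + 9*a + 8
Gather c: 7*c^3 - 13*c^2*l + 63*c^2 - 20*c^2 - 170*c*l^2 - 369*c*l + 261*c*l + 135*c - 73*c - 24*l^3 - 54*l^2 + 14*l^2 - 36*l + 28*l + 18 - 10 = 7*c^3 + c^2*(43 - 13*l) + c*(-170*l^2 - 108*l + 62) - 24*l^3 - 40*l^2 - 8*l + 8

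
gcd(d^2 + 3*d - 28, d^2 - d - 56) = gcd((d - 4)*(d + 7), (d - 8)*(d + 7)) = d + 7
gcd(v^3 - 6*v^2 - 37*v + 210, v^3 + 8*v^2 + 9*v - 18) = v + 6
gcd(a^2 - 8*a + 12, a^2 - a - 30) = a - 6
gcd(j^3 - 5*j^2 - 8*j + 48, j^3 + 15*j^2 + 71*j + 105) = j + 3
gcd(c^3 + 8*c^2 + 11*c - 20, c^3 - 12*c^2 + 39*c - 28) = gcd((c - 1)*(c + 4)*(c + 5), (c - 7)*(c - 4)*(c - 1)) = c - 1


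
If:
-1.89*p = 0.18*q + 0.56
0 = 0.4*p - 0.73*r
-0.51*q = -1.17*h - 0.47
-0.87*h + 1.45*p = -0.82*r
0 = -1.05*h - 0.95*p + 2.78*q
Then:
No Solution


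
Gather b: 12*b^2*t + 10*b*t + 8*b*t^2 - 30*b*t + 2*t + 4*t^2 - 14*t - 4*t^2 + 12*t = 12*b^2*t + b*(8*t^2 - 20*t)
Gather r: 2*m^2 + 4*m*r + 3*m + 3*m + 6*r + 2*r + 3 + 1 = 2*m^2 + 6*m + r*(4*m + 8) + 4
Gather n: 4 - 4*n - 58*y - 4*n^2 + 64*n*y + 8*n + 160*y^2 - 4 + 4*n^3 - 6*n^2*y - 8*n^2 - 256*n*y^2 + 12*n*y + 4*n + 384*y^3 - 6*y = 4*n^3 + n^2*(-6*y - 12) + n*(-256*y^2 + 76*y + 8) + 384*y^3 + 160*y^2 - 64*y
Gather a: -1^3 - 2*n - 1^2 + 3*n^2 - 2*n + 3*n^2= 6*n^2 - 4*n - 2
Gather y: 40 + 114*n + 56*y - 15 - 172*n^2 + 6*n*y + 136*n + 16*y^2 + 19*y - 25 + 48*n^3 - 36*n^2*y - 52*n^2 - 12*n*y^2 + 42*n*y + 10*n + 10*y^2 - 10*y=48*n^3 - 224*n^2 + 260*n + y^2*(26 - 12*n) + y*(-36*n^2 + 48*n + 65)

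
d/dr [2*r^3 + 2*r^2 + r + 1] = 6*r^2 + 4*r + 1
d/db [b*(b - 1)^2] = (b - 1)*(3*b - 1)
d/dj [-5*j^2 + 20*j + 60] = 20 - 10*j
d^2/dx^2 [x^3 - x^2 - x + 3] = 6*x - 2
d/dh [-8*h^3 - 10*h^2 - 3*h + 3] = -24*h^2 - 20*h - 3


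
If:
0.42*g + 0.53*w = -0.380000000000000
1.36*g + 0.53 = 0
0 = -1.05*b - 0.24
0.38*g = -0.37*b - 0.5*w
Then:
No Solution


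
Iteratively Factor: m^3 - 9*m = (m)*(m^2 - 9) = m*(m - 3)*(m + 3)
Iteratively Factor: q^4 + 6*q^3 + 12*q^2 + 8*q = (q + 2)*(q^3 + 4*q^2 + 4*q) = q*(q + 2)*(q^2 + 4*q + 4) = q*(q + 2)^2*(q + 2)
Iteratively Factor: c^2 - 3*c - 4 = (c - 4)*(c + 1)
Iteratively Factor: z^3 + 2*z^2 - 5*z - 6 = (z + 1)*(z^2 + z - 6) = (z + 1)*(z + 3)*(z - 2)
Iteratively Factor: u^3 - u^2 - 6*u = (u + 2)*(u^2 - 3*u) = u*(u + 2)*(u - 3)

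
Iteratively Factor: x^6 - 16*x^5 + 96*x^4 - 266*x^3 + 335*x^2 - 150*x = (x)*(x^5 - 16*x^4 + 96*x^3 - 266*x^2 + 335*x - 150) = x*(x - 1)*(x^4 - 15*x^3 + 81*x^2 - 185*x + 150) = x*(x - 3)*(x - 1)*(x^3 - 12*x^2 + 45*x - 50) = x*(x - 5)*(x - 3)*(x - 1)*(x^2 - 7*x + 10) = x*(x - 5)^2*(x - 3)*(x - 1)*(x - 2)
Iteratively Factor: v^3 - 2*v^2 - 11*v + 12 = (v + 3)*(v^2 - 5*v + 4) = (v - 4)*(v + 3)*(v - 1)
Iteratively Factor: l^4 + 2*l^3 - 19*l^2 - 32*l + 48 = (l + 4)*(l^3 - 2*l^2 - 11*l + 12) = (l + 3)*(l + 4)*(l^2 - 5*l + 4) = (l - 4)*(l + 3)*(l + 4)*(l - 1)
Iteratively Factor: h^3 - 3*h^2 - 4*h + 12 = (h - 2)*(h^2 - h - 6) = (h - 2)*(h + 2)*(h - 3)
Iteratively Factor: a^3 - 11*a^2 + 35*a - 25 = (a - 5)*(a^2 - 6*a + 5) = (a - 5)*(a - 1)*(a - 5)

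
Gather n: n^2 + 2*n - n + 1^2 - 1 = n^2 + n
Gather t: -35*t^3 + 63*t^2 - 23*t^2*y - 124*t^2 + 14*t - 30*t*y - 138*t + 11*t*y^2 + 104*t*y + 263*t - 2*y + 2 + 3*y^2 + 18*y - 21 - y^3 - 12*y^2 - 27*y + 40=-35*t^3 + t^2*(-23*y - 61) + t*(11*y^2 + 74*y + 139) - y^3 - 9*y^2 - 11*y + 21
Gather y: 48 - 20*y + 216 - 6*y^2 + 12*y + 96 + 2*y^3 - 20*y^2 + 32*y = 2*y^3 - 26*y^2 + 24*y + 360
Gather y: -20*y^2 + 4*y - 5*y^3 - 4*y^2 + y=-5*y^3 - 24*y^2 + 5*y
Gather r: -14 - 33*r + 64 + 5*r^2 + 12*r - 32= 5*r^2 - 21*r + 18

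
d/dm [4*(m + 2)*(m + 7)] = 8*m + 36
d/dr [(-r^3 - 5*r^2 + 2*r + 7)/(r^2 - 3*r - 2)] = (-r^4 + 6*r^3 + 19*r^2 + 6*r + 17)/(r^4 - 6*r^3 + 5*r^2 + 12*r + 4)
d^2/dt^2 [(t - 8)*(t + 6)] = 2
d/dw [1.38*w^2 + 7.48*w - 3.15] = 2.76*w + 7.48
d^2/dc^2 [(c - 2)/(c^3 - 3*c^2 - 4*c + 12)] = 2*(3*c^2 - 3*c + 7)/(c^6 - 3*c^5 - 15*c^4 + 35*c^3 + 90*c^2 - 108*c - 216)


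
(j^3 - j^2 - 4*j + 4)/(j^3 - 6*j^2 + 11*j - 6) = (j + 2)/(j - 3)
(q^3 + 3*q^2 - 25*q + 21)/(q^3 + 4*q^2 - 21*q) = (q - 1)/q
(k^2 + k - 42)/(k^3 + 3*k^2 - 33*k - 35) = (k - 6)/(k^2 - 4*k - 5)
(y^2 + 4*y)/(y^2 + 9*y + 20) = y/(y + 5)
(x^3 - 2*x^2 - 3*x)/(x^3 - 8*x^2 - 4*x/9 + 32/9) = 9*x*(x^2 - 2*x - 3)/(9*x^3 - 72*x^2 - 4*x + 32)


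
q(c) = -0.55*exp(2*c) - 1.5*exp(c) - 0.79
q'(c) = -1.1*exp(2*c) - 1.5*exp(c) = (-1.1*exp(c) - 1.5)*exp(c)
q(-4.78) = -0.80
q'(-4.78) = -0.01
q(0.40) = -4.25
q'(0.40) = -4.69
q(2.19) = -58.10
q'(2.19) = -101.22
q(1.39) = -15.68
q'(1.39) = -23.75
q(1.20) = -11.83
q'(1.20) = -17.11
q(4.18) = -2448.82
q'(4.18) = -4798.01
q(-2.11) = -0.98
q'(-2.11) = -0.20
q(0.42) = -4.35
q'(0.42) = -4.83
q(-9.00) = -0.79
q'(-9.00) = 0.00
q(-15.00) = -0.79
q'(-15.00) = 0.00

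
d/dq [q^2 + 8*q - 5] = 2*q + 8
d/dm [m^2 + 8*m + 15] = 2*m + 8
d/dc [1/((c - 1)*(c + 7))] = 2*(-c - 3)/(c^4 + 12*c^3 + 22*c^2 - 84*c + 49)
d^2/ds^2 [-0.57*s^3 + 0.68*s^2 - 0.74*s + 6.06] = 1.36 - 3.42*s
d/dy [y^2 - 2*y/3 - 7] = 2*y - 2/3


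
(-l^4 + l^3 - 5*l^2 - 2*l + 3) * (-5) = 5*l^4 - 5*l^3 + 25*l^2 + 10*l - 15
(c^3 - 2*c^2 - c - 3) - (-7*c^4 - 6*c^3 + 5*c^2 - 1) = 7*c^4 + 7*c^3 - 7*c^2 - c - 2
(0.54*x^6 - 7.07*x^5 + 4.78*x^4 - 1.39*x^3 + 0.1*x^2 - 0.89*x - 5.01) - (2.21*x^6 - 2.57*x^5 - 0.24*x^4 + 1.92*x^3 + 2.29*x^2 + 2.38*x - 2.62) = -1.67*x^6 - 4.5*x^5 + 5.02*x^4 - 3.31*x^3 - 2.19*x^2 - 3.27*x - 2.39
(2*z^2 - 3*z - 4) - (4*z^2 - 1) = -2*z^2 - 3*z - 3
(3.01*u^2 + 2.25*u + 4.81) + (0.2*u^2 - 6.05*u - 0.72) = 3.21*u^2 - 3.8*u + 4.09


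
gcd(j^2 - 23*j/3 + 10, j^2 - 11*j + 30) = j - 6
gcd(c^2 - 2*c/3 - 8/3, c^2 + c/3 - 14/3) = c - 2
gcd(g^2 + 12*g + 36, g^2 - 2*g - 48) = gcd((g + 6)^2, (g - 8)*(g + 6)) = g + 6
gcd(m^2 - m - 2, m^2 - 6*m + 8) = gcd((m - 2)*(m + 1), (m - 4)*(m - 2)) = m - 2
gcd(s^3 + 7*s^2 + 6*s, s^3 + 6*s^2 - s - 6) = s^2 + 7*s + 6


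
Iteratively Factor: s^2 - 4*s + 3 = (s - 3)*(s - 1)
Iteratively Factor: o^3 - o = (o + 1)*(o^2 - o) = o*(o + 1)*(o - 1)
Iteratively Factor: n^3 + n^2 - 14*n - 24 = (n + 2)*(n^2 - n - 12) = (n - 4)*(n + 2)*(n + 3)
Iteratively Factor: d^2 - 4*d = (d - 4)*(d)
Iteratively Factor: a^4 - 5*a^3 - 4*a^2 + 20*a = (a - 2)*(a^3 - 3*a^2 - 10*a) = (a - 5)*(a - 2)*(a^2 + 2*a) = (a - 5)*(a - 2)*(a + 2)*(a)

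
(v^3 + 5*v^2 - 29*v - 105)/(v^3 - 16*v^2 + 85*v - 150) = (v^2 + 10*v + 21)/(v^2 - 11*v + 30)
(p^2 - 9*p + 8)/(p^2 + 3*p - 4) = (p - 8)/(p + 4)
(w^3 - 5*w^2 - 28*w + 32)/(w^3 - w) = (w^2 - 4*w - 32)/(w*(w + 1))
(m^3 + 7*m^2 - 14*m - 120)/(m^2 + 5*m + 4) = (m^3 + 7*m^2 - 14*m - 120)/(m^2 + 5*m + 4)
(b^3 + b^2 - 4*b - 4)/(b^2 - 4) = b + 1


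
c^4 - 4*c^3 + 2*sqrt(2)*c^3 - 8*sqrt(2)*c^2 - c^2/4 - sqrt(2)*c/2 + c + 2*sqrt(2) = (c - 4)*(c - 1/2)*(c + 1/2)*(c + 2*sqrt(2))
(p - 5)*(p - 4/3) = p^2 - 19*p/3 + 20/3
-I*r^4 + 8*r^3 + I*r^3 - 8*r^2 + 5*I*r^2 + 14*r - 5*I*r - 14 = (r - I)*(r + 2*I)*(r + 7*I)*(-I*r + I)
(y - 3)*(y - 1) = y^2 - 4*y + 3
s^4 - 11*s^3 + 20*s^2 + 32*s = s*(s - 8)*(s - 4)*(s + 1)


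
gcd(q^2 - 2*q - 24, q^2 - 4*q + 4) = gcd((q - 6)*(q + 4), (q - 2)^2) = 1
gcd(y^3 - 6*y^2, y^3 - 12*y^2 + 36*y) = y^2 - 6*y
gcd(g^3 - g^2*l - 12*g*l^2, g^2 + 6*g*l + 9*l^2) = g + 3*l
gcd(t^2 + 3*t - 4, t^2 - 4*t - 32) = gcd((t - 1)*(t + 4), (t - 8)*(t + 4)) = t + 4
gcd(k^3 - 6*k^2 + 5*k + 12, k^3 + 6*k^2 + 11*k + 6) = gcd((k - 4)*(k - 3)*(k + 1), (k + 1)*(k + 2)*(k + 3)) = k + 1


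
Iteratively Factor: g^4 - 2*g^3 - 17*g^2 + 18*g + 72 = (g - 3)*(g^3 + g^2 - 14*g - 24) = (g - 3)*(g + 3)*(g^2 - 2*g - 8) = (g - 4)*(g - 3)*(g + 3)*(g + 2)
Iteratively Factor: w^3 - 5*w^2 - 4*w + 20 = (w - 2)*(w^2 - 3*w - 10) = (w - 2)*(w + 2)*(w - 5)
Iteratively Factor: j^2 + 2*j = (j + 2)*(j)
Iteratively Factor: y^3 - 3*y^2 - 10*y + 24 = (y + 3)*(y^2 - 6*y + 8) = (y - 2)*(y + 3)*(y - 4)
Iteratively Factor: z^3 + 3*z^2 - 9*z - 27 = (z + 3)*(z^2 - 9) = (z + 3)^2*(z - 3)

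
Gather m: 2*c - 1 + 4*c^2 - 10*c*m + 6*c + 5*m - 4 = 4*c^2 + 8*c + m*(5 - 10*c) - 5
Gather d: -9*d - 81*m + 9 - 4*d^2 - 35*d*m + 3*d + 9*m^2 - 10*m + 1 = -4*d^2 + d*(-35*m - 6) + 9*m^2 - 91*m + 10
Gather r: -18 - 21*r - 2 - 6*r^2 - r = -6*r^2 - 22*r - 20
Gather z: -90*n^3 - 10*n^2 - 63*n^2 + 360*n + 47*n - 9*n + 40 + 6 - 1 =-90*n^3 - 73*n^2 + 398*n + 45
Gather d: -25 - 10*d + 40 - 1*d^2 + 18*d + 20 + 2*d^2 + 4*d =d^2 + 12*d + 35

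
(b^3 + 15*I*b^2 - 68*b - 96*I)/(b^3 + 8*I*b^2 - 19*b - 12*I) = (b + 8*I)/(b + I)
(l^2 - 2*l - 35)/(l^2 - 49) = (l + 5)/(l + 7)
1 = 1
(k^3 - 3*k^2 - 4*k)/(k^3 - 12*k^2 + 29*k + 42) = k*(k - 4)/(k^2 - 13*k + 42)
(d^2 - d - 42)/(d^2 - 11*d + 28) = (d + 6)/(d - 4)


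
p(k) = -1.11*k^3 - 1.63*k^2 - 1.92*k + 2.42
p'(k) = -3.33*k^2 - 3.26*k - 1.92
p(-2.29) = 11.60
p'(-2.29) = -11.92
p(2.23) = -22.28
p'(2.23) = -25.75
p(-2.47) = 13.94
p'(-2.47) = -14.18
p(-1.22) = 4.35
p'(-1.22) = -2.90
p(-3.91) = 51.36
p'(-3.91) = -40.08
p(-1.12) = 4.09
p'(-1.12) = -2.45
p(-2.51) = 14.52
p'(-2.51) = -14.72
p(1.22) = -4.36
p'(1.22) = -10.85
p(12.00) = -2173.42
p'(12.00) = -520.56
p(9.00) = -956.08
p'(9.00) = -300.99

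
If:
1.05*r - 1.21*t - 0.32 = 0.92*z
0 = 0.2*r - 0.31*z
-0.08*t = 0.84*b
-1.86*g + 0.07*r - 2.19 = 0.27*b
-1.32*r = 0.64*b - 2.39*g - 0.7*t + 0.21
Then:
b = 0.15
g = -1.33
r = -3.48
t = -1.58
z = -2.24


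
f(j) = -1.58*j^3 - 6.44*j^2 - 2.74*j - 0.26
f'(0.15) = -4.78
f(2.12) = -50.07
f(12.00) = -3690.74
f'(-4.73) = -47.87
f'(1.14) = -23.58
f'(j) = -4.74*j^2 - 12.88*j - 2.74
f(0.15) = -0.82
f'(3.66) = -113.38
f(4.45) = -279.21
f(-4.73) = 35.82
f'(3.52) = -106.81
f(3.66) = -174.02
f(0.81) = -7.54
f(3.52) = -158.61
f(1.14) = -14.09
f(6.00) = -589.82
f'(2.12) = -51.35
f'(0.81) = -16.28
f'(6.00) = -250.66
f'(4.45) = -153.92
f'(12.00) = -839.86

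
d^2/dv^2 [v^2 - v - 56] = 2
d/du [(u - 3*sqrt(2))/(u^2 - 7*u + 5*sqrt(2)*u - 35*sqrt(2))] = (u^2 - 7*u + 5*sqrt(2)*u - (u - 3*sqrt(2))*(2*u - 7 + 5*sqrt(2)) - 35*sqrt(2))/(u^2 - 7*u + 5*sqrt(2)*u - 35*sqrt(2))^2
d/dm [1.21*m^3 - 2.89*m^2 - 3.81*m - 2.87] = 3.63*m^2 - 5.78*m - 3.81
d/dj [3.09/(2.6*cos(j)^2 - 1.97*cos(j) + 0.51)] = (16.068*cos(j) - 6.0873)*sin(j)/(2.6*cos(j)^2 - 1.97*cos(j) + 0.51)^2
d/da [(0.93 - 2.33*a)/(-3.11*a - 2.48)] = (26.965877*a + 21.503336)/(3.11*a + 2.48)^3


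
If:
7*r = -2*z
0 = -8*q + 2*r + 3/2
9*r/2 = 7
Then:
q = 83/144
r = 14/9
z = -49/9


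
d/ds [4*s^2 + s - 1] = 8*s + 1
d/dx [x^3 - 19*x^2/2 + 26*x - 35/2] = 3*x^2 - 19*x + 26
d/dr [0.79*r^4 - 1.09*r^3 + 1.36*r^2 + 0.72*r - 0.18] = 3.16*r^3 - 3.27*r^2 + 2.72*r + 0.72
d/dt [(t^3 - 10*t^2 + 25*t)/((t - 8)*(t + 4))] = (t^4 - 8*t^3 - 81*t^2 + 640*t - 800)/(t^4 - 8*t^3 - 48*t^2 + 256*t + 1024)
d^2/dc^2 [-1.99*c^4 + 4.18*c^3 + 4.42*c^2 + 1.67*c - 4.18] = -23.88*c^2 + 25.08*c + 8.84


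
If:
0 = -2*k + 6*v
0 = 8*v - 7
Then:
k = 21/8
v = 7/8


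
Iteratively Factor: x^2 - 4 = (x - 2)*(x + 2)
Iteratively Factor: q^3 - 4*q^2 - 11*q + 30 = (q - 2)*(q^2 - 2*q - 15) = (q - 5)*(q - 2)*(q + 3)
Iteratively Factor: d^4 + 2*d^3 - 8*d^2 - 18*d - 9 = (d + 1)*(d^3 + d^2 - 9*d - 9) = (d - 3)*(d + 1)*(d^2 + 4*d + 3) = (d - 3)*(d + 1)*(d + 3)*(d + 1)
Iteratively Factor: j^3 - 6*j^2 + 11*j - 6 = (j - 2)*(j^2 - 4*j + 3) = (j - 3)*(j - 2)*(j - 1)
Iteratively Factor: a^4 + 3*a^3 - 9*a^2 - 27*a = (a)*(a^3 + 3*a^2 - 9*a - 27) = a*(a - 3)*(a^2 + 6*a + 9) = a*(a - 3)*(a + 3)*(a + 3)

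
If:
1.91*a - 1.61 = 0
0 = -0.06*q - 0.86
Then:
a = 0.84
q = -14.33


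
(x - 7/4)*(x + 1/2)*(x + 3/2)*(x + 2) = x^4 + 9*x^3/4 - 9*x^2/4 - 109*x/16 - 21/8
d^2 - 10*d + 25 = (d - 5)^2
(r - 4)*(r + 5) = r^2 + r - 20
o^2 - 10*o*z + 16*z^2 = (o - 8*z)*(o - 2*z)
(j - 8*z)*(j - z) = j^2 - 9*j*z + 8*z^2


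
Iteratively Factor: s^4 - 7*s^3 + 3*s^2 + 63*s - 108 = (s - 3)*(s^3 - 4*s^2 - 9*s + 36) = (s - 4)*(s - 3)*(s^2 - 9) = (s - 4)*(s - 3)*(s + 3)*(s - 3)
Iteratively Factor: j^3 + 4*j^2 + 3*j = (j)*(j^2 + 4*j + 3) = j*(j + 3)*(j + 1)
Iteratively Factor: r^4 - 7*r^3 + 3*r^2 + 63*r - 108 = (r - 3)*(r^3 - 4*r^2 - 9*r + 36) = (r - 4)*(r - 3)*(r^2 - 9) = (r - 4)*(r - 3)^2*(r + 3)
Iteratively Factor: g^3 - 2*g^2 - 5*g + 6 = (g + 2)*(g^2 - 4*g + 3) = (g - 1)*(g + 2)*(g - 3)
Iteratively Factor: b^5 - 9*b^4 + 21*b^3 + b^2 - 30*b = (b + 1)*(b^4 - 10*b^3 + 31*b^2 - 30*b) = (b - 3)*(b + 1)*(b^3 - 7*b^2 + 10*b) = (b - 5)*(b - 3)*(b + 1)*(b^2 - 2*b) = b*(b - 5)*(b - 3)*(b + 1)*(b - 2)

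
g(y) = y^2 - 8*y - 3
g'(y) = 2*y - 8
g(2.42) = -16.50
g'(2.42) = -3.16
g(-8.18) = 129.35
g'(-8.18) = -24.36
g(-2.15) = 18.82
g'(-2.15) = -12.30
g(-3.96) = 44.36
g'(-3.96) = -15.92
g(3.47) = -18.72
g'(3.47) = -1.06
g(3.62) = -18.86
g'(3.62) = -0.76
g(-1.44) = 10.59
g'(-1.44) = -10.88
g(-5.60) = 73.16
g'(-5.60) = -19.20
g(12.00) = 45.00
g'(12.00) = 16.00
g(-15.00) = 342.00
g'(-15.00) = -38.00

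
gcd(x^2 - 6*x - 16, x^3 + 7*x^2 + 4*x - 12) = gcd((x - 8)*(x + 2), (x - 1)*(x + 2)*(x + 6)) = x + 2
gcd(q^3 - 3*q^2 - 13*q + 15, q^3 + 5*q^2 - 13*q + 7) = q - 1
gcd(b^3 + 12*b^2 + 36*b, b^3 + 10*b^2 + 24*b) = b^2 + 6*b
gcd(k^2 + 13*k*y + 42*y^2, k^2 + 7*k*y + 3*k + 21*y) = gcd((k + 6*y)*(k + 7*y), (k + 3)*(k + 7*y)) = k + 7*y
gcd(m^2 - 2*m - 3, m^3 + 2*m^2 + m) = m + 1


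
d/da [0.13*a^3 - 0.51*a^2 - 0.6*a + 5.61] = 0.39*a^2 - 1.02*a - 0.6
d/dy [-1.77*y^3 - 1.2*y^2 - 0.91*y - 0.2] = -5.31*y^2 - 2.4*y - 0.91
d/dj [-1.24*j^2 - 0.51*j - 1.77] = -2.48*j - 0.51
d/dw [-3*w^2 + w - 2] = 1 - 6*w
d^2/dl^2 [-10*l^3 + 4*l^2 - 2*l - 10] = 8 - 60*l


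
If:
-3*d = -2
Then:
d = 2/3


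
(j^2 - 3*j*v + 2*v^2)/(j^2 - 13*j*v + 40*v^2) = (j^2 - 3*j*v + 2*v^2)/(j^2 - 13*j*v + 40*v^2)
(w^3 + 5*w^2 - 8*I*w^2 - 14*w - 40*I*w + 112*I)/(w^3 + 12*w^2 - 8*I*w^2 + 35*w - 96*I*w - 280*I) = (w - 2)/(w + 5)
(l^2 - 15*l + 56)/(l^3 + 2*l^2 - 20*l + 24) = (l^2 - 15*l + 56)/(l^3 + 2*l^2 - 20*l + 24)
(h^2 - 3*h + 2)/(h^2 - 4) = (h - 1)/(h + 2)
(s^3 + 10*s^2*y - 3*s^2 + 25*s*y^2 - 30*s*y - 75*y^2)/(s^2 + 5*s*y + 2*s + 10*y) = (s^2 + 5*s*y - 3*s - 15*y)/(s + 2)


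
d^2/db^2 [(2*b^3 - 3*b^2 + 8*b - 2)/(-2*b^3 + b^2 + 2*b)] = 4*(4*b^6 - 60*b^5 + 66*b^4 - 43*b^3 - 9*b^2 + 6*b + 4)/(b^3*(8*b^6 - 12*b^5 - 18*b^4 + 23*b^3 + 18*b^2 - 12*b - 8))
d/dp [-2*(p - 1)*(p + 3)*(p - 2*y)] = -6*p^2 + 8*p*y - 8*p + 8*y + 6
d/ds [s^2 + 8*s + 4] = 2*s + 8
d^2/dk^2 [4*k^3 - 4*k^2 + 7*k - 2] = 24*k - 8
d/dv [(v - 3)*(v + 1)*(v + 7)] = 3*v^2 + 10*v - 17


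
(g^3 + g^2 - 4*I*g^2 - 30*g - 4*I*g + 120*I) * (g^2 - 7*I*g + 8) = g^5 + g^4 - 11*I*g^4 - 50*g^3 - 11*I*g^3 - 20*g^2 + 298*I*g^2 + 600*g - 32*I*g + 960*I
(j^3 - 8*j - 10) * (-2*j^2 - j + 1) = -2*j^5 - j^4 + 17*j^3 + 28*j^2 + 2*j - 10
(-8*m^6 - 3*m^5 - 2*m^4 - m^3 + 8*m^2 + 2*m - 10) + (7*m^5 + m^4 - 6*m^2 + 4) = -8*m^6 + 4*m^5 - m^4 - m^3 + 2*m^2 + 2*m - 6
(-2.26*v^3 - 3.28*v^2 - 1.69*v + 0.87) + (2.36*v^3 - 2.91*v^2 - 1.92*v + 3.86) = 0.1*v^3 - 6.19*v^2 - 3.61*v + 4.73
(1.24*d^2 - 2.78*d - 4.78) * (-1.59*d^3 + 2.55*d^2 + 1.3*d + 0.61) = -1.9716*d^5 + 7.5822*d^4 + 2.1232*d^3 - 15.0466*d^2 - 7.9098*d - 2.9158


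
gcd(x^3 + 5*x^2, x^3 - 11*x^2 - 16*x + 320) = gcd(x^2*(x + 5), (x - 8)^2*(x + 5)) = x + 5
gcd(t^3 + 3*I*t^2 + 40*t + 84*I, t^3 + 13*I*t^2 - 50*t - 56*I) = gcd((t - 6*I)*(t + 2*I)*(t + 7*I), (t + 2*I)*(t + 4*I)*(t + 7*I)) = t^2 + 9*I*t - 14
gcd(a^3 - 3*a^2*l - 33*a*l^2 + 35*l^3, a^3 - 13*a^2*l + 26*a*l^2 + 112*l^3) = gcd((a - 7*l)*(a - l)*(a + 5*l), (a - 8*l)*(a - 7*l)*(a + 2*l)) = a - 7*l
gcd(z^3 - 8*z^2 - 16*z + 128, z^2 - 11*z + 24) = z - 8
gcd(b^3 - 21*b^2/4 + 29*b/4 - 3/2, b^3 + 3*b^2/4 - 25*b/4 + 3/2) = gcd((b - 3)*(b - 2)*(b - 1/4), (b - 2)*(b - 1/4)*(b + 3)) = b^2 - 9*b/4 + 1/2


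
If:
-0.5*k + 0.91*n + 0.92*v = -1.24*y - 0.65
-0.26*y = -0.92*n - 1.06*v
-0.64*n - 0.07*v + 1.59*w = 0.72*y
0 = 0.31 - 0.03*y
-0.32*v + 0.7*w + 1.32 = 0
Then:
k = 29.97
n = -7.25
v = 8.83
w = 2.15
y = 10.33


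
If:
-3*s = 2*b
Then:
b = -3*s/2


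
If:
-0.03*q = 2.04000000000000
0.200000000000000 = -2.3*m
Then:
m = -0.09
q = -68.00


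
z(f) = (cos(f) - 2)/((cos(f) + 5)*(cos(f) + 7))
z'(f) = (cos(f) - 2)*sin(f)/((cos(f) + 5)*(cos(f) + 7)^2) + (cos(f) - 2)*sin(f)/((cos(f) + 5)^2*(cos(f) + 7)) - sin(f)/((cos(f) + 5)*(cos(f) + 7)) = (cos(f)^2 - 4*cos(f) - 59)*sin(f)/((cos(f) + 5)^2*(cos(f) + 7)^2)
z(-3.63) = -0.11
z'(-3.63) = -0.04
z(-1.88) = -0.07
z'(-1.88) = 0.06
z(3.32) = -0.12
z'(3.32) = 0.02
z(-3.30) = -0.12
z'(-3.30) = -0.01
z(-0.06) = -0.02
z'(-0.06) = 0.00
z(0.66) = -0.03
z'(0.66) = -0.02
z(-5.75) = -0.02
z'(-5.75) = -0.01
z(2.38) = -0.10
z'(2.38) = -0.05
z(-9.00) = -0.12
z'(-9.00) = 0.04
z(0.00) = -0.02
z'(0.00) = 0.00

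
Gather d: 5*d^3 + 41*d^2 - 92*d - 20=5*d^3 + 41*d^2 - 92*d - 20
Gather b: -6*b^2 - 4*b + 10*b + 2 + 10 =-6*b^2 + 6*b + 12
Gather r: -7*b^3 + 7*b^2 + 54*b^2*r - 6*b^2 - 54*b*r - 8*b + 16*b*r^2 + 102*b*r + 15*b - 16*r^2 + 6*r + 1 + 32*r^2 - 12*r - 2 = -7*b^3 + b^2 + 7*b + r^2*(16*b + 16) + r*(54*b^2 + 48*b - 6) - 1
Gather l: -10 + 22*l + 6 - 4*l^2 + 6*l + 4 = -4*l^2 + 28*l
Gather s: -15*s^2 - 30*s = -15*s^2 - 30*s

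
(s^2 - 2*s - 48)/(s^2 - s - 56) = (s + 6)/(s + 7)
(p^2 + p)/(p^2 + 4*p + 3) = p/(p + 3)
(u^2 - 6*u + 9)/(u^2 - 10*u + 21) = (u - 3)/(u - 7)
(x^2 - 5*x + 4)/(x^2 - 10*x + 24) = (x - 1)/(x - 6)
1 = 1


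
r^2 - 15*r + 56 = (r - 8)*(r - 7)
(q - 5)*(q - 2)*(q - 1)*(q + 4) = q^4 - 4*q^3 - 15*q^2 + 58*q - 40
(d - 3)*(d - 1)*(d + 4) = d^3 - 13*d + 12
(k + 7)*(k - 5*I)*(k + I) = k^3 + 7*k^2 - 4*I*k^2 + 5*k - 28*I*k + 35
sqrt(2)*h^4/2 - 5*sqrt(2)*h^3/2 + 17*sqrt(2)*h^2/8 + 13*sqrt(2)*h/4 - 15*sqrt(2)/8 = (h - 3)*(h - 5/2)*(h - 1/2)*(sqrt(2)*h/2 + sqrt(2)/2)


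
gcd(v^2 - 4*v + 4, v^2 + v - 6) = v - 2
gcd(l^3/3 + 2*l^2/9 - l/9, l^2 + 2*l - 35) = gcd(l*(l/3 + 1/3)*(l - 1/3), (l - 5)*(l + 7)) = 1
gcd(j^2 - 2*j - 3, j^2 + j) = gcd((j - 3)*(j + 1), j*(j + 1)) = j + 1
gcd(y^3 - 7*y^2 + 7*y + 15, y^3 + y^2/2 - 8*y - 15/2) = y^2 - 2*y - 3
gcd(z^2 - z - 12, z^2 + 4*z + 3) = z + 3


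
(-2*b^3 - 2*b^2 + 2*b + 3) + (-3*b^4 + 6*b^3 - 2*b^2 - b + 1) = -3*b^4 + 4*b^3 - 4*b^2 + b + 4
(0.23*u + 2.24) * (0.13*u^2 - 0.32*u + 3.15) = 0.0299*u^3 + 0.2176*u^2 + 0.00769999999999993*u + 7.056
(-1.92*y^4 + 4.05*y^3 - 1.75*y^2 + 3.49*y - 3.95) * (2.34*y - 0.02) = -4.4928*y^5 + 9.5154*y^4 - 4.176*y^3 + 8.2016*y^2 - 9.3128*y + 0.079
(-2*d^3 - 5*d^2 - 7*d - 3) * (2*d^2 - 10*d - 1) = -4*d^5 + 10*d^4 + 38*d^3 + 69*d^2 + 37*d + 3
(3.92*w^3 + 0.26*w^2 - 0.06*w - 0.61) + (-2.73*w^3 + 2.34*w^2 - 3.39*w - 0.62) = 1.19*w^3 + 2.6*w^2 - 3.45*w - 1.23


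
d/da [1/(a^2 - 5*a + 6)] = (5 - 2*a)/(a^2 - 5*a + 6)^2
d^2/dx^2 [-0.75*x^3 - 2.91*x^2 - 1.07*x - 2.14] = -4.5*x - 5.82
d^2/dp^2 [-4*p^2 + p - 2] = -8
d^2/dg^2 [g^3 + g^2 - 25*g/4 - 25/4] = 6*g + 2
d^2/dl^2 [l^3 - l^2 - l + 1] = 6*l - 2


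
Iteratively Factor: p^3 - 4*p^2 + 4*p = (p)*(p^2 - 4*p + 4) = p*(p - 2)*(p - 2)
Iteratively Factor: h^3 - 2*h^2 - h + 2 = (h - 2)*(h^2 - 1) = (h - 2)*(h - 1)*(h + 1)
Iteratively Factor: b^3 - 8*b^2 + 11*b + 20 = (b + 1)*(b^2 - 9*b + 20) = (b - 4)*(b + 1)*(b - 5)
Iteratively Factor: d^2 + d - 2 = (d + 2)*(d - 1)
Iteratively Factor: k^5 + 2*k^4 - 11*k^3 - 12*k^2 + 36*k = (k + 3)*(k^4 - k^3 - 8*k^2 + 12*k) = (k + 3)^2*(k^3 - 4*k^2 + 4*k) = (k - 2)*(k + 3)^2*(k^2 - 2*k) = k*(k - 2)*(k + 3)^2*(k - 2)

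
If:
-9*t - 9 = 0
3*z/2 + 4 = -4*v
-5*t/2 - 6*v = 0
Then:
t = -1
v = 5/12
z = -34/9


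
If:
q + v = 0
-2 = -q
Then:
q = 2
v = -2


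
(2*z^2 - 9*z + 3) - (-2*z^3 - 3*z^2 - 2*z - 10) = 2*z^3 + 5*z^2 - 7*z + 13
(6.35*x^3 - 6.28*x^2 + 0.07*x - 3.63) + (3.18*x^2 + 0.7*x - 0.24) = 6.35*x^3 - 3.1*x^2 + 0.77*x - 3.87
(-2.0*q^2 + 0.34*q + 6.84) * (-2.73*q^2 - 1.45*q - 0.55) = 5.46*q^4 + 1.9718*q^3 - 18.0662*q^2 - 10.105*q - 3.762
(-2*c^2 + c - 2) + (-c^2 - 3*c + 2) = -3*c^2 - 2*c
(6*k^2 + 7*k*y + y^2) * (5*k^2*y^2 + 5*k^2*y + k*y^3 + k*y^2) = 30*k^4*y^2 + 30*k^4*y + 41*k^3*y^3 + 41*k^3*y^2 + 12*k^2*y^4 + 12*k^2*y^3 + k*y^5 + k*y^4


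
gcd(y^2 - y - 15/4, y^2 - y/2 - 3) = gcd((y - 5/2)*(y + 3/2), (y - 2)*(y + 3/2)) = y + 3/2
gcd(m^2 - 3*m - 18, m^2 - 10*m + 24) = m - 6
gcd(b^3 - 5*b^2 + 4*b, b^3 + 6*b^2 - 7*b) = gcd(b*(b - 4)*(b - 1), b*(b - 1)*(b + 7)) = b^2 - b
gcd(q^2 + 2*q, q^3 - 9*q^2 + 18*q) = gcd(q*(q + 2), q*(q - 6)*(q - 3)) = q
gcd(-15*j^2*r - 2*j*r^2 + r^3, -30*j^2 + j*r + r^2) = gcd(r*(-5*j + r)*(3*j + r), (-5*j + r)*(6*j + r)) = -5*j + r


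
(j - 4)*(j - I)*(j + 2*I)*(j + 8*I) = j^4 - 4*j^3 + 9*I*j^3 - 6*j^2 - 36*I*j^2 + 24*j + 16*I*j - 64*I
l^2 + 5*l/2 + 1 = (l + 1/2)*(l + 2)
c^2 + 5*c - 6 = (c - 1)*(c + 6)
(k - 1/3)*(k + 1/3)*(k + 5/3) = k^3 + 5*k^2/3 - k/9 - 5/27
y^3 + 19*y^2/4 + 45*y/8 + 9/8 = (y + 1/4)*(y + 3/2)*(y + 3)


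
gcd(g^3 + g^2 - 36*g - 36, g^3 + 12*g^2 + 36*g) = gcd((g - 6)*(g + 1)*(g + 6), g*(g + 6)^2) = g + 6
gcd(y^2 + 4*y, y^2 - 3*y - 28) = y + 4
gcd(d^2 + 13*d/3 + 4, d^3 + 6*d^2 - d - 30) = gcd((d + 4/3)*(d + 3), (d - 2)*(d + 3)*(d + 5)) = d + 3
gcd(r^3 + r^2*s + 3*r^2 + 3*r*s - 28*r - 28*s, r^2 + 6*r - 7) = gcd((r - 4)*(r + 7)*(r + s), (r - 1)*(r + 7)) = r + 7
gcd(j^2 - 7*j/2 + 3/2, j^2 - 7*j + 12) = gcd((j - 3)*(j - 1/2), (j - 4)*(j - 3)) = j - 3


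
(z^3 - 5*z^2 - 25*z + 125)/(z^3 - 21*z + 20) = (z^2 - 10*z + 25)/(z^2 - 5*z + 4)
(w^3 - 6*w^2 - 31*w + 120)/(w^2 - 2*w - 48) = (w^2 + 2*w - 15)/(w + 6)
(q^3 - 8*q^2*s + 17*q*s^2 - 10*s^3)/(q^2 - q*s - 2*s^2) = (q^2 - 6*q*s + 5*s^2)/(q + s)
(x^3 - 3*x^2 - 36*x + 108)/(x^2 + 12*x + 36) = (x^2 - 9*x + 18)/(x + 6)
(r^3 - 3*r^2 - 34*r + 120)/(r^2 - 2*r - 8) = (r^2 + r - 30)/(r + 2)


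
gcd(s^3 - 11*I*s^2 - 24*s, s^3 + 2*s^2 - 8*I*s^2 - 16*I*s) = s^2 - 8*I*s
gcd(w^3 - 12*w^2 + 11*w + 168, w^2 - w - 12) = w + 3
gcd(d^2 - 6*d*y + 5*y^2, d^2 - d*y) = -d + y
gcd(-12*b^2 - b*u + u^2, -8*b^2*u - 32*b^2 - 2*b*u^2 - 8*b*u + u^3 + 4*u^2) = -4*b + u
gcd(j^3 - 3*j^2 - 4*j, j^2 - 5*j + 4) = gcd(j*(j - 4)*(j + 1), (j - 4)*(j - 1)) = j - 4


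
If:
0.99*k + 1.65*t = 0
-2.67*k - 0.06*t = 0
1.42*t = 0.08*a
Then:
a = 0.00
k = 0.00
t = 0.00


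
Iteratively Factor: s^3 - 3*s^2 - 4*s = (s - 4)*(s^2 + s) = s*(s - 4)*(s + 1)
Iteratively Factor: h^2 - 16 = (h - 4)*(h + 4)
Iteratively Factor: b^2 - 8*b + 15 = (b - 3)*(b - 5)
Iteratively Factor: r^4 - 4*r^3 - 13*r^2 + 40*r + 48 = (r + 1)*(r^3 - 5*r^2 - 8*r + 48) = (r + 1)*(r + 3)*(r^2 - 8*r + 16) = (r - 4)*(r + 1)*(r + 3)*(r - 4)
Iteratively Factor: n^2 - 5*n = (n - 5)*(n)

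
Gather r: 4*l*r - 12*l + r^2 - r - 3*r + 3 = -12*l + r^2 + r*(4*l - 4) + 3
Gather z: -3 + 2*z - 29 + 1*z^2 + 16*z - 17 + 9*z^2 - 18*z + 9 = 10*z^2 - 40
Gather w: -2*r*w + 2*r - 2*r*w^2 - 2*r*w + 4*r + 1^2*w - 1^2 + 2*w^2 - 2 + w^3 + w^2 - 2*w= 6*r + w^3 + w^2*(3 - 2*r) + w*(-4*r - 1) - 3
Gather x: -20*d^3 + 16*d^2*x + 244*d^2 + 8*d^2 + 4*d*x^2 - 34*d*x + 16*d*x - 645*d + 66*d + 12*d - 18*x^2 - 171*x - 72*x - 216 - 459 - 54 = -20*d^3 + 252*d^2 - 567*d + x^2*(4*d - 18) + x*(16*d^2 - 18*d - 243) - 729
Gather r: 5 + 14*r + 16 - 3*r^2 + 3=-3*r^2 + 14*r + 24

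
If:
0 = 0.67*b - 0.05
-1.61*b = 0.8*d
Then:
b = 0.07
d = -0.15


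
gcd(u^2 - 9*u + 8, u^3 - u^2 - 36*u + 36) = u - 1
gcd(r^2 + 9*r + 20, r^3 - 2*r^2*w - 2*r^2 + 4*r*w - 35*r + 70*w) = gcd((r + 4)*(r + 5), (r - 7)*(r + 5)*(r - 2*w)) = r + 5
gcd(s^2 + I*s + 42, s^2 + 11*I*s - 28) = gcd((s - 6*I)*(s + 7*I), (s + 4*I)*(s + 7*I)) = s + 7*I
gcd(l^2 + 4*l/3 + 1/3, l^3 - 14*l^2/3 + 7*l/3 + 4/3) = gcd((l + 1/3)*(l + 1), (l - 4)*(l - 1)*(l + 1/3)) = l + 1/3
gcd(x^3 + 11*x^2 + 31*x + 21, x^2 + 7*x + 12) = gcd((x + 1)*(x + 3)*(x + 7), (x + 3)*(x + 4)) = x + 3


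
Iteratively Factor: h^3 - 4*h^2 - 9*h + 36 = (h + 3)*(h^2 - 7*h + 12) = (h - 3)*(h + 3)*(h - 4)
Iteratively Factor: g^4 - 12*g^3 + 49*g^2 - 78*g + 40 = (g - 5)*(g^3 - 7*g^2 + 14*g - 8) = (g - 5)*(g - 1)*(g^2 - 6*g + 8) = (g - 5)*(g - 2)*(g - 1)*(g - 4)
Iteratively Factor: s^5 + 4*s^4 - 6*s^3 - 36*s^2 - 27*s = (s + 3)*(s^4 + s^3 - 9*s^2 - 9*s) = (s + 1)*(s + 3)*(s^3 - 9*s) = (s + 1)*(s + 3)^2*(s^2 - 3*s) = (s - 3)*(s + 1)*(s + 3)^2*(s)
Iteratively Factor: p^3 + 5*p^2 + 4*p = (p + 1)*(p^2 + 4*p) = (p + 1)*(p + 4)*(p)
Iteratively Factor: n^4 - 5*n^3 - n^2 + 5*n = (n - 5)*(n^3 - n) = (n - 5)*(n + 1)*(n^2 - n) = (n - 5)*(n - 1)*(n + 1)*(n)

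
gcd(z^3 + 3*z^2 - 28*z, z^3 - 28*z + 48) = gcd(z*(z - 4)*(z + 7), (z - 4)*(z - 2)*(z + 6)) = z - 4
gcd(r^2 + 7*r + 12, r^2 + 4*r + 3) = r + 3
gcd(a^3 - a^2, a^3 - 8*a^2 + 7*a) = a^2 - a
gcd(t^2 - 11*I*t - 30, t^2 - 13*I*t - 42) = t - 6*I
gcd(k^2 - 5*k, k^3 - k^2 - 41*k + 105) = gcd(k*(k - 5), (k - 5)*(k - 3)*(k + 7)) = k - 5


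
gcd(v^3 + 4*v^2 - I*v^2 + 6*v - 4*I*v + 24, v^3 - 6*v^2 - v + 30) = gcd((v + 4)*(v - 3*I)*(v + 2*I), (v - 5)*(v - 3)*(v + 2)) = 1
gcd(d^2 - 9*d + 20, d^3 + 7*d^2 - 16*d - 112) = d - 4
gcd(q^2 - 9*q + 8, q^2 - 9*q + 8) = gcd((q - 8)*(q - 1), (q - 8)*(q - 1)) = q^2 - 9*q + 8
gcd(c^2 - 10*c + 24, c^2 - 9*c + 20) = c - 4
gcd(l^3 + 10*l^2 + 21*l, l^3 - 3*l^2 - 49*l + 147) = l + 7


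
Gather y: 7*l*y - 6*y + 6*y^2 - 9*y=6*y^2 + y*(7*l - 15)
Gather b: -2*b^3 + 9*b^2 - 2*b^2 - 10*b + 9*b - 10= -2*b^3 + 7*b^2 - b - 10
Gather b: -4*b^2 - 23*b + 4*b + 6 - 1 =-4*b^2 - 19*b + 5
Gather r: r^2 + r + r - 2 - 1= r^2 + 2*r - 3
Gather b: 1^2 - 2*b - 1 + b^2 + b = b^2 - b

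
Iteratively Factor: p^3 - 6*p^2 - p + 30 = (p + 2)*(p^2 - 8*p + 15) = (p - 5)*(p + 2)*(p - 3)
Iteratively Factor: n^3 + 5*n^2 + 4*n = (n + 4)*(n^2 + n) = (n + 1)*(n + 4)*(n)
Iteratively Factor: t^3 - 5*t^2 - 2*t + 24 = (t + 2)*(t^2 - 7*t + 12) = (t - 3)*(t + 2)*(t - 4)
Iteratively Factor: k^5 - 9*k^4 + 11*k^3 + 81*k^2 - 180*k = (k - 4)*(k^4 - 5*k^3 - 9*k^2 + 45*k) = (k - 4)*(k + 3)*(k^3 - 8*k^2 + 15*k) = (k - 5)*(k - 4)*(k + 3)*(k^2 - 3*k) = k*(k - 5)*(k - 4)*(k + 3)*(k - 3)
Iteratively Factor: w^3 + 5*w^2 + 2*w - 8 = (w - 1)*(w^2 + 6*w + 8) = (w - 1)*(w + 2)*(w + 4)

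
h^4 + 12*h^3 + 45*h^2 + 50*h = h*(h + 2)*(h + 5)^2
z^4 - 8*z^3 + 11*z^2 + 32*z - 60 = (z - 5)*(z - 3)*(z - 2)*(z + 2)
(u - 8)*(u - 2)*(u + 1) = u^3 - 9*u^2 + 6*u + 16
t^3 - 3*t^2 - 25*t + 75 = (t - 5)*(t - 3)*(t + 5)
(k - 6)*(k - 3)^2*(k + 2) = k^4 - 10*k^3 + 21*k^2 + 36*k - 108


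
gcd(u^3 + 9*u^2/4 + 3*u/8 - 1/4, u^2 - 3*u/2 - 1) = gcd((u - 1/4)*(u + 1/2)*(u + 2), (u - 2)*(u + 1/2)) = u + 1/2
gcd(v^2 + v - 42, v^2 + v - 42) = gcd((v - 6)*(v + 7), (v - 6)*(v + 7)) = v^2 + v - 42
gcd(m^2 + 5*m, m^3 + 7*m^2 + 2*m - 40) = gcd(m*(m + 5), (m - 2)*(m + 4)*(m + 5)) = m + 5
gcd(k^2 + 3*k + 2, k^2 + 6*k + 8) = k + 2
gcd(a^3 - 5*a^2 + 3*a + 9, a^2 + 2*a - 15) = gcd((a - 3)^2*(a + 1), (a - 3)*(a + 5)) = a - 3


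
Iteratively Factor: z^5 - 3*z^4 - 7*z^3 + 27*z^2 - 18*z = (z + 3)*(z^4 - 6*z^3 + 11*z^2 - 6*z) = (z - 2)*(z + 3)*(z^3 - 4*z^2 + 3*z) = z*(z - 2)*(z + 3)*(z^2 - 4*z + 3) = z*(z - 2)*(z - 1)*(z + 3)*(z - 3)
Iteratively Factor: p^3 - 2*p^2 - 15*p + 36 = (p - 3)*(p^2 + p - 12) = (p - 3)*(p + 4)*(p - 3)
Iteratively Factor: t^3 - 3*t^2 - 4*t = (t + 1)*(t^2 - 4*t) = (t - 4)*(t + 1)*(t)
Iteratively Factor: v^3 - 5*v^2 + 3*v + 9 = (v - 3)*(v^2 - 2*v - 3) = (v - 3)*(v + 1)*(v - 3)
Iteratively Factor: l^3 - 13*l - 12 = (l - 4)*(l^2 + 4*l + 3) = (l - 4)*(l + 3)*(l + 1)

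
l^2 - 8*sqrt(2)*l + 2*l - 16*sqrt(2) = (l + 2)*(l - 8*sqrt(2))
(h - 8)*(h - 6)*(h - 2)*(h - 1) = h^4 - 17*h^3 + 92*h^2 - 172*h + 96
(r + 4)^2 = r^2 + 8*r + 16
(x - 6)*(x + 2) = x^2 - 4*x - 12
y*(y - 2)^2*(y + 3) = y^4 - y^3 - 8*y^2 + 12*y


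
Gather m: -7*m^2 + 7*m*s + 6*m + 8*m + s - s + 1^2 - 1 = -7*m^2 + m*(7*s + 14)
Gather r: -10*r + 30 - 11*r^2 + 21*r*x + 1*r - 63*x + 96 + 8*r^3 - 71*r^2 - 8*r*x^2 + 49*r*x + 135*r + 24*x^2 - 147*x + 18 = 8*r^3 - 82*r^2 + r*(-8*x^2 + 70*x + 126) + 24*x^2 - 210*x + 144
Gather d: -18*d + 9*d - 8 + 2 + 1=-9*d - 5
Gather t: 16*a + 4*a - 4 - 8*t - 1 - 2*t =20*a - 10*t - 5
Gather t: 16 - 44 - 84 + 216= 104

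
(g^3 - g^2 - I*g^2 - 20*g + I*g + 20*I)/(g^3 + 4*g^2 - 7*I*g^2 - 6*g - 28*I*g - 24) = (g - 5)/(g - 6*I)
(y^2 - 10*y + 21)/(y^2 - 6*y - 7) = (y - 3)/(y + 1)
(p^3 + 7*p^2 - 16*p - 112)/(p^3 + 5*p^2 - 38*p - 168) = (p - 4)/(p - 6)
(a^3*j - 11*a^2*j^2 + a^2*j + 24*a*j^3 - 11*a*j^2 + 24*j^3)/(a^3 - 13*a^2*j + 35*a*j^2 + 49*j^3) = j*(a^3 - 11*a^2*j + a^2 + 24*a*j^2 - 11*a*j + 24*j^2)/(a^3 - 13*a^2*j + 35*a*j^2 + 49*j^3)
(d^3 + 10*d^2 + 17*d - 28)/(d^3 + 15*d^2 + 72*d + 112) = (d - 1)/(d + 4)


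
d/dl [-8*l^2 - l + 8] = -16*l - 1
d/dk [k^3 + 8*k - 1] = 3*k^2 + 8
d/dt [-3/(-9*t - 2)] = -27/(9*t + 2)^2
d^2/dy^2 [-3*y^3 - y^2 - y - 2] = -18*y - 2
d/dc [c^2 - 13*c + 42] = 2*c - 13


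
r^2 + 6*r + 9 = (r + 3)^2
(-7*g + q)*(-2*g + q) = 14*g^2 - 9*g*q + q^2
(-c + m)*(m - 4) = -c*m + 4*c + m^2 - 4*m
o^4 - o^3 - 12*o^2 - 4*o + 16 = (o - 4)*(o - 1)*(o + 2)^2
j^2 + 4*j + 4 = (j + 2)^2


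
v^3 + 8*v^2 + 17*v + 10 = (v + 1)*(v + 2)*(v + 5)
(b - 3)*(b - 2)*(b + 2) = b^3 - 3*b^2 - 4*b + 12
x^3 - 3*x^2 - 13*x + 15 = (x - 5)*(x - 1)*(x + 3)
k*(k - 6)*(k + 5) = k^3 - k^2 - 30*k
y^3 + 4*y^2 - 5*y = y*(y - 1)*(y + 5)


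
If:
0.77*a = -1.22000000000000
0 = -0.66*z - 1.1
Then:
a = -1.58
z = -1.67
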